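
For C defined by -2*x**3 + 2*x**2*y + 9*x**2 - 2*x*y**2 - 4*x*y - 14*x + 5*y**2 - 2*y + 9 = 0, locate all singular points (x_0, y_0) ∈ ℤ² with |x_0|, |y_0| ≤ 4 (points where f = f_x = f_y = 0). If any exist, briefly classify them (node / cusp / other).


Singular points: {(2, 1)}; classification: node.

Compute partial derivatives:
  f_x = -6*x**2 + 4*x*y + 18*x - 2*y**2 - 4*y - 14.
  f_y = 2*x**2 - 4*x*y - 4*x + 10*y - 2.
Scan x_0 ∈ {−4, ..., 4}. For each x_0, f_y(x_0, y) is a polynomial in y; find its integer roots y ∈ {−4, ..., 4}, then test f_x and f at those candidates.
  x = -4: f_y(-4, y) = 26*y + 46; no integer root y with |y| ≤ 4.
  x = -3: f_y(-3, y) = 22*y + 28; no integer root y with |y| ≤ 4.
  x = -2: f_y(-2, y) = 18*y + 14; no integer root y with |y| ≤ 4.
  x = -1: f_y(-1, y) = 14*y + 4; no integer root y with |y| ≤ 4.
  x = 0: f_y(0, y) = 10*y - 2; no integer root y with |y| ≤ 4.
  x = 1: f_y(1, y) = 6*y - 4; no integer root y with |y| ≤ 4.
  x = 2: f_y(2, y) = 2*y - 2; vanishes at y ∈ {1}. (2, 1): f_x = 0, f = 0 — SINGULAR.
  x = 3: f_y(3, y) = 4 - 2*y; vanishes at y ∈ {2}. (3, 2): f_x = -6 ≠ 0.
  x = 4: f_y(4, y) = 14 - 6*y; no integer root y with |y| ≤ 4.
Only singular point on the grid: (2, 1).
Classify: substitute x = 2 + u, y = 1 + v and expand: f = -2*u**3 + 2*u**2*v - u**2 - 2*u*v**2 + v**2.
No constant or linear terms (consistent with a singular point). Quadratic part: -u**2 + v**2. Cubic part: -2*u**3 + 2*u**2*v - 2*u*v**2.
The quadratic part v**2 - u**2 = (v − u)(v + u) splits into two distinct linear factors, so there are two distinct tangent lines y − 1 = ±(x − 2) — this is a node (ordinary double point).
Classification: node.


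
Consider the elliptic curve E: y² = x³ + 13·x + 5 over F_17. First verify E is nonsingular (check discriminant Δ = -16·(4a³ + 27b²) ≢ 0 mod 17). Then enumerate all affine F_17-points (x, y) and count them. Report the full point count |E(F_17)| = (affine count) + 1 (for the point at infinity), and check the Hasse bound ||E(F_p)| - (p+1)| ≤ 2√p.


Affine points = {(1, 6), (1, 11), (4, 6), (4, 11), (5, 5), (5, 12), (8, 3), (8, 14), (9, 1), (9, 16), (10, 8), (10, 9), (11, 0), (12, 6), (12, 11), (13, 5), (13, 12), (16, 5), (16, 12)}; affine count = 19; |E(F_17)| = 20.

Discriminant check: Δ ∝ 4a³ + 27b² = 4·13³ + 27·5² = 4·2197 + 27·25 ≡ 11 (mod 17). Nonzero ⇒ E is nonsingular.
For each x ∈ F_17, compute rhs = x³ + 13·x + 5 mod 17, then count y ∈ F_17 with y² ≡ rhs.
  x = 0: rhs = 5, matching y values: none (0 points).
  x = 1: rhs = 2, matching y values: 6, 11 (2 points).
  x = 2: rhs = 5, matching y values: none (0 points).
  x = 3: rhs = 3, matching y values: none (0 points).
  x = 4: rhs = 2, matching y values: 6, 11 (2 points).
  x = 5: rhs = 8, matching y values: 5, 12 (2 points).
  x = 6: rhs = 10, matching y values: none (0 points).
  x = 7: rhs = 14, matching y values: none (0 points).
  x = 8: rhs = 9, matching y values: 3, 14 (2 points).
  x = 9: rhs = 1, matching y values: 1, 16 (2 points).
  x = 10: rhs = 13, matching y values: 8, 9 (2 points).
  x = 11: rhs = 0, matching y values: 0 (1 points).
  x = 12: rhs = 2, matching y values: 6, 11 (2 points).
  x = 13: rhs = 8, matching y values: 5, 12 (2 points).
  x = 14: rhs = 7, matching y values: none (0 points).
  x = 15: rhs = 5, matching y values: none (0 points).
  x = 16: rhs = 8, matching y values: 5, 12 (2 points).
Total affine count: 19.
Full point count |E(F_17)| = 19 + 1 = 20.
Hasse bound: |20 − (17+1)| = |2| = 2 ≤ 2√17 ≈ 8.2462 ✓.


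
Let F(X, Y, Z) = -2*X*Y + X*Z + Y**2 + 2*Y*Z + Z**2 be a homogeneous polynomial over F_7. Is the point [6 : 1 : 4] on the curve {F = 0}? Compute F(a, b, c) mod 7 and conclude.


F(6,1,4) ≡ 2 (mod 7); P is NOT on the curve.

Evaluate F(6, 1, 4) term-by-term (mod 7).
  -2*X*Y ↦ -2·6·1·1 = -12
  X*Z ↦ 1·6·1·4 = 24
  Y**2 ↦ 1·1·1·1 = 1
  2*Y*Z ↦ 2·1·1·4 = 8
  Z**2 ↦ 1·1·1·16 = 16
Sum: F(6, 1, 4) = (-12) + (24) + (1) + (8) + (16) = 37.
Reducing mod 7: 37 ≡ 2 (mod 7).
Since F(a, b, c) ≡ 2 ≠ 0 (mod 7), P does NOT lie on the curve.


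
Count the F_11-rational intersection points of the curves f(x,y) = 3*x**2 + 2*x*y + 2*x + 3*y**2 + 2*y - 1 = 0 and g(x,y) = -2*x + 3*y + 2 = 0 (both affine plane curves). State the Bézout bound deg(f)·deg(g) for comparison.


Common zeros: ∅; count = 0; Bézout bound = 2.

deg(f) = 2, deg(g) = 1, so Bézout bound = 2.
Scan x ∈ F_11. For each x, list the y ∈ F_11 with f(x, y) ≡ 0 and those with g(x, y) ≡ 0 (mod 11); the common zeros in that column are the intersection.
  x = 0: f ≡ 0 at y ∈ {4, 10}; g ≡ 0 at y ∈ {3}; common: ∅.
  x = 1: f ≡ 0 at y ∈ {1, 5}; g ≡ 0 at y ∈ {0}; common: ∅.
  x = 2: f ≡ 0 at y ∈ ∅; g ≡ 0 at y ∈ {8}; common: ∅.
  x = 3: f ≡ 0 at y ∈ ∅; g ≡ 0 at y ∈ {5}; common: ∅.
  x = 4: f ≡ 0 at y ∈ {0, 4}; g ≡ 0 at y ∈ {2}; common: ∅.
  x = 5: f ≡ 0 at y ∈ {1, 6}; g ≡ 0 at y ∈ {10}; common: ∅.
  x = 6: f ≡ 0 at y ∈ {5}; g ≡ 0 at y ∈ {7}; common: ∅.
  x = 7: f ≡ 0 at y ∈ ∅; g ≡ 0 at y ∈ {4}; common: ∅.
  x = 8: f ≡ 0 at y ∈ ∅; g ≡ 0 at y ∈ {1}; common: ∅.
  x = 9: f ≡ 0 at y ∈ ∅; g ≡ 0 at y ∈ {9}; common: ∅.
  x = 10: f ≡ 0 at y ∈ {0}; g ≡ 0 at y ∈ {6}; common: ∅.
Collecting: common zeros = ∅, so the count is 0.
Comparison with the Bézout bound: 0 ≤ 2 = deg(f)·deg(g), as expected for curves with no common component (the affine F_11-count falls short of the bound because intersections may lie at infinity, over extension fields, or carry multiplicity).


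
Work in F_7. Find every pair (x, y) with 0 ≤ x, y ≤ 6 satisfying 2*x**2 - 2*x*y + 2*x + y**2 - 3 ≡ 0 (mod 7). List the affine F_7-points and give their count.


Affine F_7-points: {(1, 1), (2, 5), (2, 6), (3, 0), (3, 6), (4, 4), (6, 1), (6, 4)}; count = 8.

For each of the 49 pairs (x, y) ∈ F_7², evaluate f(x, y) mod 7. Record the zeros.
  x = 0: [0↦4, 1↦5, 2↦1, 3↦6, 4↦6, 5↦1, 6↦5]  zeros at y ∈ ∅
  x = 1: [0↦1, 1↦0, 2↦1, 3↦4, 4↦2, 5↦2, 6↦4]  zeros at y ∈ {1}
  x = 2: [0↦2, 1↦6, 2↦5, 3↦6, 4↦2, 5↦0, 6↦0]  zeros at y ∈ {5, 6}
  x = 3: [0↦0, 1↦2, 2↦6, 3↦5, 4↦6, 5↦2, 6↦0]  zeros at y ∈ {0, 6}
  x = 4: [0↦2, 1↦2, 2↦4, 3↦1, 4↦0, 5↦1, 6↦4]  zeros at y ∈ {4}
  x = 5: [0↦1, 1↦6, 2↦6, 3↦1, 4↦5, 5↦4, 6↦5]  zeros at y ∈ ∅
  x = 6: [0↦4, 1↦0, 2↦5, 3↦5, 4↦0, 5↦4, 6↦3]  zeros at y ∈ {1, 4}
Collecting zeros: affine points = {(1, 1), (2, 5), (2, 6), (3, 0), (3, 6), (4, 4), (6, 1), (6, 4)}.
Total count |C(F_7)_aff| = 8.


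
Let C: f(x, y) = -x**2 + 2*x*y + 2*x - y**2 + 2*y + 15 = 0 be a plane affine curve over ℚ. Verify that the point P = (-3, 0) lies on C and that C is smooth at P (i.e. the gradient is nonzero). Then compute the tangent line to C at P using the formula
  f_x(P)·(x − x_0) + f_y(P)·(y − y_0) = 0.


Tangent line at P: 8*x - 4*y + 24 = 0.

Step 1: f(-3, 0) = 0, so P lies on C.
Step 2: partial derivatives
  f_x(x, y) = -2*x + 2*y + 2, f_y(x, y) = 2*x - 2*y + 2.
  f_x(P) = 8, f_y(P) = -4 (gradient nonzero, so P is smooth).
Step 3: tangent line at P: 8·(x − -3) + -4·(y − 0) = 0.
Expanding: 8*x - 4*y + 24 = 0.


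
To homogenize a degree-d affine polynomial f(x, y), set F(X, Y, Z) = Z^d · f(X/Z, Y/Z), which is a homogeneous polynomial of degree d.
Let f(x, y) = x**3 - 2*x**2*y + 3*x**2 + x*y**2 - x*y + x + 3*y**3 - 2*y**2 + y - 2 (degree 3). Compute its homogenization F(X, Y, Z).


F(X, Y, Z) = X**3 - 2*X**2*Y + 3*X**2*Z + X*Y**2 - X*Y*Z + X*Z**2 + 3*Y**3 - 2*Y**2*Z + Y*Z**2 - 2*Z**3

deg(f) = 3.
Substitute x = X/Z, y = Y/Z into f, then multiply by Z^3.
  monomial 1·x^3·y^0 ↦ 1·X^3·Y^0·Z^0.
  monomial -2·x^2·y^1 ↦ -2·X^2·Y^1·Z^0.
  monomial 3·x^2·y^0 ↦ 3·X^2·Y^0·Z^1.
  monomial 1·x^1·y^2 ↦ 1·X^1·Y^2·Z^0.
  monomial -1·x^1·y^1 ↦ -1·X^1·Y^1·Z^1.
  monomial 1·x^1·y^0 ↦ 1·X^1·Y^0·Z^2.
  monomial 3·x^0·y^3 ↦ 3·X^0·Y^3·Z^0.
  monomial -2·x^0·y^2 ↦ -2·X^0·Y^2·Z^1.
  monomial 1·x^0·y^1 ↦ 1·X^0·Y^1·Z^2.
  monomial -2·x^0·y^0 ↦ -2·X^0·Y^0·Z^3.
Collecting: F(X, Y, Z) = X**3 - 2*X**2*Y + 3*X**2*Z + X*Y**2 - X*Y*Z + X*Z**2 + 3*Y**3 - 2*Y**2*Z + Y*Z**2 - 2*Z**3.


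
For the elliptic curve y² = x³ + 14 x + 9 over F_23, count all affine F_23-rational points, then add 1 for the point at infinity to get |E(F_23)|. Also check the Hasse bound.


Affine points = {(0, 3), (0, 20), (1, 1), (1, 22), (3, 3), (3, 20), (7, 6), (7, 17), (8, 9), (8, 14), (9, 6), (9, 17), (15, 11), (15, 12), (17, 10), (17, 13), (19, 2), (19, 21), (20, 3), (20, 20)}; affine count = 20; |E(F_23)| = 21.

Discriminant check: Δ ∝ 4a³ + 27b² = 4·14³ + 27·9² = 4·2744 + 27·81 ≡ 7 (mod 23). Nonzero ⇒ E is nonsingular.
For each x ∈ F_23, compute rhs = x³ + 14·x + 9 mod 23, then count y ∈ F_23 with y² ≡ rhs.
  x = 0: rhs = 9, matching y values: 3, 20 (2 points).
  x = 1: rhs = 1, matching y values: 1, 22 (2 points).
  x = 2: rhs = 22, matching y values: none (0 points).
  x = 3: rhs = 9, matching y values: 3, 20 (2 points).
  x = 4: rhs = 14, matching y values: none (0 points).
  x = 5: rhs = 20, matching y values: none (0 points).
  x = 6: rhs = 10, matching y values: none (0 points).
  x = 7: rhs = 13, matching y values: 6, 17 (2 points).
  x = 8: rhs = 12, matching y values: 9, 14 (2 points).
  x = 9: rhs = 13, matching y values: 6, 17 (2 points).
  x = 10: rhs = 22, matching y values: none (0 points).
  x = 11: rhs = 22, matching y values: none (0 points).
  x = 12: rhs = 19, matching y values: none (0 points).
  x = 13: rhs = 19, matching y values: none (0 points).
  x = 14: rhs = 5, matching y values: none (0 points).
  x = 15: rhs = 6, matching y values: 11, 12 (2 points).
  x = 16: rhs = 5, matching y values: none (0 points).
  x = 17: rhs = 8, matching y values: 10, 13 (2 points).
  x = 18: rhs = 21, matching y values: none (0 points).
  x = 19: rhs = 4, matching y values: 2, 21 (2 points).
  x = 20: rhs = 9, matching y values: 3, 20 (2 points).
  x = 21: rhs = 19, matching y values: none (0 points).
  x = 22: rhs = 17, matching y values: none (0 points).
Total affine count: 20.
Full point count |E(F_23)| = 20 + 1 = 21.
Hasse bound: |21 − (23+1)| = |-3| = 3 ≤ 2√23 ≈ 9.5917 ✓.


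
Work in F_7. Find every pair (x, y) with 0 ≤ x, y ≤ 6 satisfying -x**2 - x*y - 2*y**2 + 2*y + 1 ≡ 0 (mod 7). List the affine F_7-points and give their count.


Affine F_7-points: {(1, 0), (1, 4), (2, 3), (2, 4), (3, 5), (6, 0), (6, 5)}; count = 7.

For each of the 49 pairs (x, y) ∈ F_7², evaluate f(x, y) mod 7. Record the zeros.
  x = 0: [0↦1, 1↦1, 2↦4, 3↦3, 4↦5, 5↦3, 6↦4]  zeros at y ∈ ∅
  x = 1: [0↦0, 1↦6, 2↦1, 3↦6, 4↦0, 5↦4, 6↦4]  zeros at y ∈ {0, 4}
  x = 2: [0↦4, 1↦2, 2↦3, 3↦0, 4↦0, 5↦3, 6↦2]  zeros at y ∈ {3, 4}
  x = 3: [0↦6, 1↦3, 2↦3, 3↦6, 4↦5, 5↦0, 6↦5]  zeros at y ∈ {5}
  x = 4: [0↦6, 1↦2, 2↦1, 3↦3, 4↦1, 5↦2, 6↦6]  zeros at y ∈ ∅
  x = 5: [0↦4, 1↦6, 2↦4, 3↦5, 4↦2, 5↦2, 6↦5]  zeros at y ∈ ∅
  x = 6: [0↦0, 1↦1, 2↦5, 3↦5, 4↦1, 5↦0, 6↦2]  zeros at y ∈ {0, 5}
Collecting zeros: affine points = {(1, 0), (1, 4), (2, 3), (2, 4), (3, 5), (6, 0), (6, 5)}.
Total count |C(F_7)_aff| = 7.


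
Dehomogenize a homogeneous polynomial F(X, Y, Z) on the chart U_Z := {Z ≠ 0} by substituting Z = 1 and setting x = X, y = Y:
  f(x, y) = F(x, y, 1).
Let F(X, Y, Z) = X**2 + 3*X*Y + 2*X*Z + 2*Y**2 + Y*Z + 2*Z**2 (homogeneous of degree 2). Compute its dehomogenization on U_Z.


f(x, y) = x**2 + 3*x*y + 2*x + 2*y**2 + y + 2

On U_Z we set Z = 1. Each monomial c·X^i·Y^j·Z^k in F becomes c·x^i·y^j·1^k = c·x^i·y^j.
Substituting Z = 1: F(X, Y, 1) = x**2 + 3*x*y + 2*x + 2*y**2 + y + 2.
Note: deg(f) ≤ deg(F) = 2; strict inequality happens when F is divisible by Z (lost terms).


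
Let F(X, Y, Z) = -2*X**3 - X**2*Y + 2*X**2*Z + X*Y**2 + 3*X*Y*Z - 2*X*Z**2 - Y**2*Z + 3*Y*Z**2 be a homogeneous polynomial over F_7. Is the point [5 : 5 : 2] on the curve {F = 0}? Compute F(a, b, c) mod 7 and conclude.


F(5,5,2) ≡ 5 (mod 7); P is NOT on the curve.

Evaluate F(5, 5, 2) term-by-term (mod 7).
  -2*X**3 ↦ -2·125·1·1 = -250
  -X**2*Y ↦ -1·25·5·1 = -125
  2*X**2*Z ↦ 2·25·1·2 = 100
  X*Y**2 ↦ 1·5·25·1 = 125
  3*X*Y*Z ↦ 3·5·5·2 = 150
  -2*X*Z**2 ↦ -2·5·1·4 = -40
  -Y**2*Z ↦ -1·1·25·2 = -50
  3*Y*Z**2 ↦ 3·1·5·4 = 60
Sum: F(5, 5, 2) = (-250) + (-125) + (100) + (125) + (150) + (-40) + (-50) + (60) = -30.
Reducing mod 7: -30 ≡ 5 (mod 7).
Since F(a, b, c) ≡ 5 ≠ 0 (mod 7), P does NOT lie on the curve.


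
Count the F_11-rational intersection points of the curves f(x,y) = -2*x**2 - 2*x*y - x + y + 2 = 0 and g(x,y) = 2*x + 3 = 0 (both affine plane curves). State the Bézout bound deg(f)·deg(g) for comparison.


Common zeros: {(4, 3)}; count = 1; Bézout bound = 2.

deg(f) = 2, deg(g) = 1, so Bézout bound = 2.
Scan x ∈ F_11. For each x, list the y ∈ F_11 with f(x, y) ≡ 0 and those with g(x, y) ≡ 0 (mod 11); the common zeros in that column are the intersection.
  x = 0: f ≡ 0 at y ∈ {9}; g ≡ 0 at y ∈ ∅; common: ∅.
  x = 1: f ≡ 0 at y ∈ {10}; g ≡ 0 at y ∈ ∅; common: ∅.
  x = 2: f ≡ 0 at y ∈ {1}; g ≡ 0 at y ∈ ∅; common: ∅.
  x = 3: f ≡ 0 at y ∈ {5}; g ≡ 0 at y ∈ ∅; common: ∅.
  x = 4: f ≡ 0 at y ∈ {3}; g ≡ 0 at y ∈ {0, 1, 2, 3, 4, 5, 6, 7, 8, 9, 10}; common: {3}.
  x = 5: f ≡ 0 at y ∈ {10}; g ≡ 0 at y ∈ ∅; common: ∅.
  x = 6: f ≡ 0 at y ∈ ∅; g ≡ 0 at y ∈ ∅; common: ∅.
  x = 7: f ≡ 0 at y ∈ {9}; g ≡ 0 at y ∈ ∅; common: ∅.
  x = 8: f ≡ 0 at y ∈ {5}; g ≡ 0 at y ∈ ∅; common: ∅.
  x = 9: f ≡ 0 at y ∈ {3}; g ≡ 0 at y ∈ ∅; common: ∅.
  x = 10: f ≡ 0 at y ∈ {7}; g ≡ 0 at y ∈ ∅; common: ∅.
Collecting: common zeros = {(4, 3)}, so the count is 1.
Comparison with the Bézout bound: 1 ≤ 2 = deg(f)·deg(g), as expected for curves with no common component (the affine F_11-count falls short of the bound because intersections may lie at infinity, over extension fields, or carry multiplicity).


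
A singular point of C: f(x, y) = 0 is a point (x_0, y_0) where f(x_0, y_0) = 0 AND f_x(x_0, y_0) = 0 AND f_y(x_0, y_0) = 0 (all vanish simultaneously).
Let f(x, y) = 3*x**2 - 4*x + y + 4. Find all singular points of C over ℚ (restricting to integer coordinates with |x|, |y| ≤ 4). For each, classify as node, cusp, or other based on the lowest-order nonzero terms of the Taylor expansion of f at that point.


No singular points in the scanned grid; C is smooth there.

Compute partial derivatives:
  f_x = 6*x - 4.
  f_y = 1.
f_y = 1 is a nonzero constant, so f_y never vanishes: no point (x, y) can satisfy f = f_x = f_y = 0. In particular no (x, y) ∈ {−4, ..., 4}² is singular; the curve is smooth.


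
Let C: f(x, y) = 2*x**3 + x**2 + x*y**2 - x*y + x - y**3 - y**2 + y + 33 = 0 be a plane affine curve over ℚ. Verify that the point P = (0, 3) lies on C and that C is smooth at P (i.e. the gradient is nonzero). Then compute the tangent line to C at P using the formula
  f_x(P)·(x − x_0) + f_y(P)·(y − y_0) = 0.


Tangent line at P: 7*x - 32*y + 96 = 0.

Step 1: f(0, 3) = 0, so P lies on C.
Step 2: partial derivatives
  f_x(x, y) = 6*x**2 + 2*x + y**2 - y + 1, f_y(x, y) = 2*x*y - x - 3*y**2 - 2*y + 1.
  f_x(P) = 7, f_y(P) = -32 (gradient nonzero, so P is smooth).
Step 3: tangent line at P: 7·(x − 0) + -32·(y − 3) = 0.
Expanding: 7*x - 32*y + 96 = 0.


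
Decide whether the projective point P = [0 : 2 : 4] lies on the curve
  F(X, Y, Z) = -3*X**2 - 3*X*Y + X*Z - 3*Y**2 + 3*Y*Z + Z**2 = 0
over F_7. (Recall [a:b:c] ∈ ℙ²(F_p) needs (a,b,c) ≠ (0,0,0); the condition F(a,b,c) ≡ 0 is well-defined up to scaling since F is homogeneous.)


F(0,2,4) ≡ 0 (mod 7); P is on the curve.

Evaluate F(0, 2, 4) term-by-term (mod 7).
  -3*X**2 ↦ -3·0·1·1 = 0
  -3*X*Y ↦ -3·0·2·1 = 0
  X*Z ↦ 1·0·1·4 = 0
  -3*Y**2 ↦ -3·1·4·1 = -12
  3*Y*Z ↦ 3·1·2·4 = 24
  Z**2 ↦ 1·1·1·16 = 16
Sum: F(0, 2, 4) = (0) + (0) + (0) + (-12) + (24) + (16) = 28.
Reducing mod 7: 28 ≡ 0 (mod 7).
Since F(a, b, c) ≡ 0 (mod 7), P lies on the curve.


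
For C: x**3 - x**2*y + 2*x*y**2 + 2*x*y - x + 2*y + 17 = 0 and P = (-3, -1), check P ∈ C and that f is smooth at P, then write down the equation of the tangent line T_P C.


Tangent line at P: 20*x - y + 59 = 0.

Step 1: f(-3, -1) = 0, so P lies on C.
Step 2: partial derivatives
  f_x(x, y) = 3*x**2 - 2*x*y + 2*y**2 + 2*y - 1, f_y(x, y) = -x**2 + 4*x*y + 2*x + 2.
  f_x(P) = 20, f_y(P) = -1 (gradient nonzero, so P is smooth).
Step 3: tangent line at P: 20·(x − -3) + -1·(y − -1) = 0.
Expanding: 20*x - y + 59 = 0.


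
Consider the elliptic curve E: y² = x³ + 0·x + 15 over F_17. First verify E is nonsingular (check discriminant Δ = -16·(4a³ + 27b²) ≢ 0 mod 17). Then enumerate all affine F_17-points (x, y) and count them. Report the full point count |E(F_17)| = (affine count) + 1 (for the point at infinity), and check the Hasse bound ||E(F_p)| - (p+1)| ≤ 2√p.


Affine points = {(0, 7), (0, 10), (1, 4), (1, 13), (3, 5), (3, 12), (5, 2), (5, 15), (7, 1), (7, 16), (8, 0), (9, 8), (9, 9), (12, 3), (12, 14), (13, 6), (13, 11)}; affine count = 17; |E(F_17)| = 18.

Discriminant check: Δ ∝ 4a³ + 27b² = 4·0³ + 27·15² = 4·0 + 27·225 ≡ 6 (mod 17). Nonzero ⇒ E is nonsingular.
For each x ∈ F_17, compute rhs = x³ + 0·x + 15 mod 17, then count y ∈ F_17 with y² ≡ rhs.
  x = 0: rhs = 15, matching y values: 7, 10 (2 points).
  x = 1: rhs = 16, matching y values: 4, 13 (2 points).
  x = 2: rhs = 6, matching y values: none (0 points).
  x = 3: rhs = 8, matching y values: 5, 12 (2 points).
  x = 4: rhs = 11, matching y values: none (0 points).
  x = 5: rhs = 4, matching y values: 2, 15 (2 points).
  x = 6: rhs = 10, matching y values: none (0 points).
  x = 7: rhs = 1, matching y values: 1, 16 (2 points).
  x = 8: rhs = 0, matching y values: 0 (1 points).
  x = 9: rhs = 13, matching y values: 8, 9 (2 points).
  x = 10: rhs = 12, matching y values: none (0 points).
  x = 11: rhs = 3, matching y values: none (0 points).
  x = 12: rhs = 9, matching y values: 3, 14 (2 points).
  x = 13: rhs = 2, matching y values: 6, 11 (2 points).
  x = 14: rhs = 5, matching y values: none (0 points).
  x = 15: rhs = 7, matching y values: none (0 points).
  x = 16: rhs = 14, matching y values: none (0 points).
Total affine count: 17.
Full point count |E(F_17)| = 17 + 1 = 18.
Hasse bound: |18 − (17+1)| = |0| = 0 ≤ 2√17 ≈ 8.2462 ✓.


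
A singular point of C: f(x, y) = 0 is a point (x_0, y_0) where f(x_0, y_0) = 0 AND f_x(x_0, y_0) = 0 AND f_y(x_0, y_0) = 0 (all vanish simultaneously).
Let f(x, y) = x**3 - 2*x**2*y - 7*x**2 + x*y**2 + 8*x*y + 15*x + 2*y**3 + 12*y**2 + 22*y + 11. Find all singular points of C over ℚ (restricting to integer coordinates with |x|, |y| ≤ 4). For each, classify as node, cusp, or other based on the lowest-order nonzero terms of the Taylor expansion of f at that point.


Singular points: {(1, -2)}; classification: cusp.

Compute partial derivatives:
  f_x = 3*x**2 - 4*x*y - 14*x + y**2 + 8*y + 15.
  f_y = -2*x**2 + 2*x*y + 8*x + 6*y**2 + 24*y + 22.
Scan x_0 ∈ {−4, ..., 4}. For each x_0, f_y(x_0, y) is a polynomial in y; find its integer roots y ∈ {−4, ..., 4}, then test f_x and f at those candidates.
  x = -4: f_y(-4, y) = 6*y**2 + 16*y - 42; no integer root y with |y| ≤ 4.
  x = -3: f_y(-3, y) = 6*y**2 + 18*y - 20; no integer root y with |y| ≤ 4.
  x = -2: f_y(-2, y) = 6*y**2 + 20*y - 2; no integer root y with |y| ≤ 4.
  x = -1: f_y(-1, y) = 6*y**2 + 22*y + 12; vanishes at y ∈ {-3}. (-1, -3): f_x = 5 ≠ 0.
  x = 0: f_y(0, y) = 6*y**2 + 24*y + 22; no integer root y with |y| ≤ 4.
  x = 1: f_y(1, y) = 6*y**2 + 26*y + 28; vanishes at y ∈ {-2}. (1, -2): f_x = 0, f = 0 — SINGULAR.
  x = 2: f_y(2, y) = 6*y**2 + 28*y + 30; vanishes at y ∈ {-3}. (2, -3): f_x = 8 ≠ 0.
  x = 3: f_y(3, y) = 6*y**2 + 30*y + 28; no integer root y with |y| ≤ 4.
  x = 4: f_y(4, y) = 6*y**2 + 32*y + 22; no integer root y with |y| ≤ 4.
Only singular point on the grid: (1, -2).
Classify: substitute x = 1 + u, y = -2 + v and expand: f = u**3 - 2*u**2*v + u*v**2 + 2*v**3 + v**2.
No constant or linear terms (consistent with a singular point). Quadratic part: v**2. Cubic part: u**3 - 2*u**2*v + u*v**2 + 2*v**3.
The quadratic part v**2 is a perfect square, so there is a single (double) tangent line v = 0, i.e. y = -2. Restricting the cubic part to that line (v = 0) leaves u**3 ≠ 0, so f is not divisible by v and the branch is v² ≈ -u**3 to lowest order — this is a cusp.
Classification: cusp.


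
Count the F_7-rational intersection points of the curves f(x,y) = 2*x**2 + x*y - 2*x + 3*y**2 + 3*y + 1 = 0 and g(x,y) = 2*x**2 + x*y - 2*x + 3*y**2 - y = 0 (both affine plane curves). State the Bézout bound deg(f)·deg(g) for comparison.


Common zeros: {(0, 5), (2, 5)}; count = 2; Bézout bound = 4.

deg(f) = 2, deg(g) = 2, so Bézout bound = 4.
Scan x ∈ F_7. For each x, list the y ∈ F_7 with f(x, y) ≡ 0 and those with g(x, y) ≡ 0 (mod 7); the common zeros in that column are the intersection.
  x = 0: f ≡ 0 at y ∈ {1, 5}; g ≡ 0 at y ∈ {0, 5}; common: {5}.
  x = 1: f ≡ 0 at y ∈ {2, 6}; g ≡ 0 at y ∈ {0}; common: ∅.
  x = 2: f ≡ 0 at y ∈ {5}; g ≡ 0 at y ∈ {4, 5}; common: {5}.
  x = 3: f ≡ 0 at y ∈ ∅; g ≡ 0 at y ∈ {2}; common: ∅.
  x = 4: f ≡ 0 at y ∈ {1, 6}; g ≡ 0 at y ∈ {2, 4}; common: ∅.
  x = 5: f ≡ 0 at y ∈ ∅; g ≡ 0 at y ∈ ∅; common: ∅.
  x = 6: f ≡ 0 at y ∈ {2}; g ≡ 0 at y ∈ ∅; common: ∅.
Collecting: common zeros = {(0, 5), (2, 5)}, so the count is 2.
Comparison with the Bézout bound: 2 ≤ 4 = deg(f)·deg(g), as expected for curves with no common component (the affine F_7-count falls short of the bound because intersections may lie at infinity, over extension fields, or carry multiplicity).


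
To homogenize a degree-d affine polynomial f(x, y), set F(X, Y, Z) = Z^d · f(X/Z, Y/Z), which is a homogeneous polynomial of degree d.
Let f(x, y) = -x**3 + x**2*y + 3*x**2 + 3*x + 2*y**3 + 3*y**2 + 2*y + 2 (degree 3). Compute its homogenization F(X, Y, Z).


F(X, Y, Z) = -X**3 + X**2*Y + 3*X**2*Z + 3*X*Z**2 + 2*Y**3 + 3*Y**2*Z + 2*Y*Z**2 + 2*Z**3

deg(f) = 3.
Substitute x = X/Z, y = Y/Z into f, then multiply by Z^3.
  monomial -1·x^3·y^0 ↦ -1·X^3·Y^0·Z^0.
  monomial 1·x^2·y^1 ↦ 1·X^2·Y^1·Z^0.
  monomial 3·x^2·y^0 ↦ 3·X^2·Y^0·Z^1.
  monomial 3·x^1·y^0 ↦ 3·X^1·Y^0·Z^2.
  monomial 2·x^0·y^3 ↦ 2·X^0·Y^3·Z^0.
  monomial 3·x^0·y^2 ↦ 3·X^0·Y^2·Z^1.
  monomial 2·x^0·y^1 ↦ 2·X^0·Y^1·Z^2.
  monomial 2·x^0·y^0 ↦ 2·X^0·Y^0·Z^3.
Collecting: F(X, Y, Z) = -X**3 + X**2*Y + 3*X**2*Z + 3*X*Z**2 + 2*Y**3 + 3*Y**2*Z + 2*Y*Z**2 + 2*Z**3.


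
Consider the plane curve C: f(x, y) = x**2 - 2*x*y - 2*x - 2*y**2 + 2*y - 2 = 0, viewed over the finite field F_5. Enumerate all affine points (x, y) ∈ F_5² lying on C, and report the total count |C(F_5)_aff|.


Affine F_5-points: {(1, 1), (1, 4), (3, 1), (3, 2), (4, 3), (4, 4)}; count = 6.

For each of the 25 pairs (x, y) ∈ F_5², evaluate f(x, y) mod 5. Record the zeros.
  x = 0: [0↦3, 1↦3, 2↦4, 3↦1, 4↦4]  zeros at y ∈ ∅
  x = 1: [0↦2, 1↦0, 2↦4, 3↦4, 4↦0]  zeros at y ∈ {1, 4}
  x = 2: [0↦3, 1↦4, 2↦1, 3↦4, 4↦3]  zeros at y ∈ ∅
  x = 3: [0↦1, 1↦0, 2↦0, 3↦1, 4↦3]  zeros at y ∈ {1, 2}
  x = 4: [0↦1, 1↦3, 2↦1, 3↦0, 4↦0]  zeros at y ∈ {3, 4}
Collecting zeros: affine points = {(1, 1), (1, 4), (3, 1), (3, 2), (4, 3), (4, 4)}.
Total count |C(F_5)_aff| = 6.


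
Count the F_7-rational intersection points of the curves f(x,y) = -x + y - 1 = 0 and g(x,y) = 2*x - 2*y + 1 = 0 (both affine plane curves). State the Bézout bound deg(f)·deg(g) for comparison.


Common zeros: ∅; count = 0; Bézout bound = 1.

deg(f) = 1, deg(g) = 1, so Bézout bound = 1.
Scan x ∈ F_7. For each x, list the y ∈ F_7 with f(x, y) ≡ 0 and those with g(x, y) ≡ 0 (mod 7); the common zeros in that column are the intersection.
  x = 0: f ≡ 0 at y ∈ {1}; g ≡ 0 at y ∈ {4}; common: ∅.
  x = 1: f ≡ 0 at y ∈ {2}; g ≡ 0 at y ∈ {5}; common: ∅.
  x = 2: f ≡ 0 at y ∈ {3}; g ≡ 0 at y ∈ {6}; common: ∅.
  x = 3: f ≡ 0 at y ∈ {4}; g ≡ 0 at y ∈ {0}; common: ∅.
  x = 4: f ≡ 0 at y ∈ {5}; g ≡ 0 at y ∈ {1}; common: ∅.
  x = 5: f ≡ 0 at y ∈ {6}; g ≡ 0 at y ∈ {2}; common: ∅.
  x = 6: f ≡ 0 at y ∈ {0}; g ≡ 0 at y ∈ {3}; common: ∅.
Collecting: common zeros = ∅, so the count is 0.
Comparison with the Bézout bound: 0 ≤ 1 = deg(f)·deg(g), as expected for curves with no common component (the affine F_7-count falls short of the bound because intersections may lie at infinity, over extension fields, or carry multiplicity).


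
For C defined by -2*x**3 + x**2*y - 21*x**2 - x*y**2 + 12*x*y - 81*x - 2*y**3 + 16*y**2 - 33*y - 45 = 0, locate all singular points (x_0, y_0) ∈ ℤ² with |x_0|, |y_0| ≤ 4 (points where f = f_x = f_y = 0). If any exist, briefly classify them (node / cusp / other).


Singular points: {(-3, 3)}; classification: cusp.

Compute partial derivatives:
  f_x = -6*x**2 + 2*x*y - 42*x - y**2 + 12*y - 81.
  f_y = x**2 - 2*x*y + 12*x - 6*y**2 + 32*y - 33.
Scan x_0 ∈ {−4, ..., 4}. For each x_0, f_y(x_0, y) is a polynomial in y; find its integer roots y ∈ {−4, ..., 4}, then test f_x and f at those candidates.
  x = -4: f_y(-4, y) = -6*y**2 + 40*y - 65; no integer root y with |y| ≤ 4.
  x = -3: f_y(-3, y) = -6*y**2 + 38*y - 60; vanishes at y ∈ {3}. (-3, 3): f_x = 0, f = 0 — SINGULAR.
  x = -2: f_y(-2, y) = -6*y**2 + 36*y - 53; no integer root y with |y| ≤ 4.
  x = -1: f_y(-1, y) = -6*y**2 + 34*y - 44; vanishes at y ∈ {2}. (-1, 2): f_x = -29 ≠ 0.
  x = 0: f_y(0, y) = -6*y**2 + 32*y - 33; no integer root y with |y| ≤ 4.
  x = 1: f_y(1, y) = -6*y**2 + 30*y - 20; no integer root y with |y| ≤ 4.
  x = 2: f_y(2, y) = -6*y**2 + 28*y - 5; no integer root y with |y| ≤ 4.
  x = 3: f_y(3, y) = -6*y**2 + 26*y + 12; no integer root y with |y| ≤ 4.
  x = 4: f_y(4, y) = -6*y**2 + 24*y + 31; no integer root y with |y| ≤ 4.
Only singular point on the grid: (-3, 3).
Classify: substitute x = -3 + u, y = 3 + v and expand: f = -2*u**3 + u**2*v - u*v**2 - 2*v**3 + v**2.
No constant or linear terms (consistent with a singular point). Quadratic part: v**2. Cubic part: -2*u**3 + u**2*v - u*v**2 - 2*v**3.
The quadratic part v**2 is a perfect square, so there is a single (double) tangent line v = 0, i.e. y = 3. Restricting the cubic part to that line (v = 0) leaves -2*u**3 ≠ 0, so f is not divisible by v and the branch is v² ≈ 2*u**3 to lowest order — this is a cusp.
Classification: cusp.


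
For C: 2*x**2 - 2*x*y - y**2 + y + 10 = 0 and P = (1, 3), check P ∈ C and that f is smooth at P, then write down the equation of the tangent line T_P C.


Tangent line at P: -2*x - 7*y + 23 = 0.

Step 1: f(1, 3) = 0, so P lies on C.
Step 2: partial derivatives
  f_x(x, y) = 4*x - 2*y, f_y(x, y) = -2*x - 2*y + 1.
  f_x(P) = -2, f_y(P) = -7 (gradient nonzero, so P is smooth).
Step 3: tangent line at P: -2·(x − 1) + -7·(y − 3) = 0.
Expanding: -2*x - 7*y + 23 = 0.


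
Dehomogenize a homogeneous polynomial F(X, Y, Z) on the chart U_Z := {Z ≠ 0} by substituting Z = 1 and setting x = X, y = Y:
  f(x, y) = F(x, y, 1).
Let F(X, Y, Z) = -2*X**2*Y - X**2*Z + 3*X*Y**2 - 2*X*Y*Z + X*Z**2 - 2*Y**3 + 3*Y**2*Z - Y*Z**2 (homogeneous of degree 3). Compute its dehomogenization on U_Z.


f(x, y) = -2*x**2*y - x**2 + 3*x*y**2 - 2*x*y + x - 2*y**3 + 3*y**2 - y

On U_Z we set Z = 1. Each monomial c·X^i·Y^j·Z^k in F becomes c·x^i·y^j·1^k = c·x^i·y^j.
Substituting Z = 1: F(X, Y, 1) = -2*x**2*y - x**2 + 3*x*y**2 - 2*x*y + x - 2*y**3 + 3*y**2 - y.
Note: deg(f) ≤ deg(F) = 3; strict inequality happens when F is divisible by Z (lost terms).


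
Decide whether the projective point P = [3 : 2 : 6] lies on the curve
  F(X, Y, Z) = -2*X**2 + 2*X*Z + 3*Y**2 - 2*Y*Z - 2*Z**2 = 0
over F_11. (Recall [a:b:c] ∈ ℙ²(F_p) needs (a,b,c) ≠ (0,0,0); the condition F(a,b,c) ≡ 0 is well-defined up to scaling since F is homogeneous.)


F(3,2,6) ≡ 0 (mod 11); P is on the curve.

Evaluate F(3, 2, 6) term-by-term (mod 11).
  -2*X**2 ↦ -2·9·1·1 = -18
  2*X*Z ↦ 2·3·1·6 = 36
  3*Y**2 ↦ 3·1·4·1 = 12
  -2*Y*Z ↦ -2·1·2·6 = -24
  -2*Z**2 ↦ -2·1·1·36 = -72
Sum: F(3, 2, 6) = (-18) + (36) + (12) + (-24) + (-72) = -66.
Reducing mod 11: -66 ≡ 0 (mod 11).
Since F(a, b, c) ≡ 0 (mod 11), P lies on the curve.


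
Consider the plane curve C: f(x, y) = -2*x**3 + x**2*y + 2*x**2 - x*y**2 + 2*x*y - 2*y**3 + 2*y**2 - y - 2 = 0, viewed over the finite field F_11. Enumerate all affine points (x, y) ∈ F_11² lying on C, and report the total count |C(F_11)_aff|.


Affine F_11-points: {(1, 8), (2, 4), (4, 10), (5, 4), (7, 4), (9, 0)}; count = 6.

For each of the 121 pairs (x, y) ∈ F_11², evaluate f(x, y) mod 11. Record the zeros.
  x = 0: [0↦9, 1↦8, 2↦10, 3↦3, 4↦8, 5↦2, 6↦6, 7↦8, 8↦7, 9↦2, 10↦3]  zeros at y ∈ ∅
  x = 1: [0↦9, 1↦10, 2↦1, 3↦3, 4↦4, 5↦3, 6↦10, 7↦2, 8↦0, 9↦3, 10↦10]  zeros at y ∈ {8}
  x = 2: [0↦1, 1↦6, 2↦10, 3↦1, 4↦0, 5↦6, 6↦7, 7↦2, 8↦1, 9↦3, 10↦7]  zeros at y ∈ {4}
  x = 3: [0↦6, 1↦6, 2↦3, 3↦7, 4↦6, 5↦10, 6↦7, 7↦7, 8↦9, 9↦1, 10↦4]  zeros at y ∈ ∅
  x = 4: [0↦1, 1↦9, 2↦1, 3↦9, 4↦10, 5↦3, 6↦9, 7↦5, 8↦1, 9↦7, 10↦0]  zeros at y ∈ {10}
  x = 5: [0↦7, 1↦3, 2↦3, 3↦6, 4↦0, 5↦6, 6↦1, 7↦6, 8↦9, 9↦9, 10↦5]  zeros at y ∈ {4}
  x = 6: [0↦1, 1↦9, 2↦8, 3↦8, 4↦8, 5↦7, 6↦4, 7↦9, 8↦10, 9↦6, 10↦7]  zeros at y ∈ ∅
  x = 7: [0↦4, 1↦4, 2↦4, 3↦3, 4↦0, 5↦5, 6↦6, 7↦2, 8↦3, 9↦8, 10↦5]  zeros at y ∈ {4}
  x = 8: [0↦4, 1↦9, 2↦1, 3↦1, 4↦8, 5↦10, 6↦6, 7↦6, 8↦9, 9↦3, 10↦9]  zeros at y ∈ ∅
  x = 9: [0↦0, 1↦1, 2↦9, 3↦1, 4↦9, 5↦10, 6↦3, 7↦9, 8↦5, 9↦1, 10↦7]  zeros at y ∈ {0}
  x = 10: [0↦2, 1↦1, 2↦5, 3↦2, 4↦2, 5↦4, 6↦7, 7↦10, 8↦1, 9↦1, 10↦9]  zeros at y ∈ ∅
Collecting zeros: affine points = {(1, 8), (2, 4), (4, 10), (5, 4), (7, 4), (9, 0)}.
Total count |C(F_11)_aff| = 6.


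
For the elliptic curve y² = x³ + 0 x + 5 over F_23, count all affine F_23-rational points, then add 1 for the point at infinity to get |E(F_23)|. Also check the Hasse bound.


Affine points = {(1, 11), (1, 12), (2, 6), (2, 17), (3, 3), (3, 20), (4, 0), (7, 7), (7, 16), (10, 4), (10, 19), (11, 5), (11, 18), (12, 10), (12, 13), (14, 9), (14, 14), (18, 8), (18, 15), (20, 1), (20, 22), (22, 2), (22, 21)}; affine count = 23; |E(F_23)| = 24.

Discriminant check: Δ ∝ 4a³ + 27b² = 4·0³ + 27·5² = 4·0 + 27·25 ≡ 8 (mod 23). Nonzero ⇒ E is nonsingular.
For each x ∈ F_23, compute rhs = x³ + 0·x + 5 mod 23, then count y ∈ F_23 with y² ≡ rhs.
  x = 0: rhs = 5, matching y values: none (0 points).
  x = 1: rhs = 6, matching y values: 11, 12 (2 points).
  x = 2: rhs = 13, matching y values: 6, 17 (2 points).
  x = 3: rhs = 9, matching y values: 3, 20 (2 points).
  x = 4: rhs = 0, matching y values: 0 (1 points).
  x = 5: rhs = 15, matching y values: none (0 points).
  x = 6: rhs = 14, matching y values: none (0 points).
  x = 7: rhs = 3, matching y values: 7, 16 (2 points).
  x = 8: rhs = 11, matching y values: none (0 points).
  x = 9: rhs = 21, matching y values: none (0 points).
  x = 10: rhs = 16, matching y values: 4, 19 (2 points).
  x = 11: rhs = 2, matching y values: 5, 18 (2 points).
  x = 12: rhs = 8, matching y values: 10, 13 (2 points).
  x = 13: rhs = 17, matching y values: none (0 points).
  x = 14: rhs = 12, matching y values: 9, 14 (2 points).
  x = 15: rhs = 22, matching y values: none (0 points).
  x = 16: rhs = 7, matching y values: none (0 points).
  x = 17: rhs = 19, matching y values: none (0 points).
  x = 18: rhs = 18, matching y values: 8, 15 (2 points).
  x = 19: rhs = 10, matching y values: none (0 points).
  x = 20: rhs = 1, matching y values: 1, 22 (2 points).
  x = 21: rhs = 20, matching y values: none (0 points).
  x = 22: rhs = 4, matching y values: 2, 21 (2 points).
Total affine count: 23.
Full point count |E(F_23)| = 23 + 1 = 24.
Hasse bound: |24 − (23+1)| = |0| = 0 ≤ 2√23 ≈ 9.5917 ✓.


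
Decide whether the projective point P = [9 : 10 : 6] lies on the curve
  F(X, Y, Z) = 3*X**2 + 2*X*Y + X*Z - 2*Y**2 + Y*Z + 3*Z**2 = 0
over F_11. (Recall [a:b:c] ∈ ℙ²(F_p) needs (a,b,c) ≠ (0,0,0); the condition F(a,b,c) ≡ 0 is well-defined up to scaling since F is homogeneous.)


F(9,10,6) ≡ 5 (mod 11); P is NOT on the curve.

Evaluate F(9, 10, 6) term-by-term (mod 11).
  3*X**2 ↦ 3·81·1·1 = 243
  2*X*Y ↦ 2·9·10·1 = 180
  X*Z ↦ 1·9·1·6 = 54
  -2*Y**2 ↦ -2·1·100·1 = -200
  Y*Z ↦ 1·1·10·6 = 60
  3*Z**2 ↦ 3·1·1·36 = 108
Sum: F(9, 10, 6) = (243) + (180) + (54) + (-200) + (60) + (108) = 445.
Reducing mod 11: 445 ≡ 5 (mod 11).
Since F(a, b, c) ≡ 5 ≠ 0 (mod 11), P does NOT lie on the curve.


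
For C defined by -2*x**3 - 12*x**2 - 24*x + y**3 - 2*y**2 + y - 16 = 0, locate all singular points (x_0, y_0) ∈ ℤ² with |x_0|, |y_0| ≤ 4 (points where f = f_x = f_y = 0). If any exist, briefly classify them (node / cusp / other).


Singular points: {(-2, 1)}; classification: cusp.

Compute partial derivatives:
  f_x = -6*x**2 - 24*x - 24.
  f_y = 3*y**2 - 4*y + 1.
Scan x_0 ∈ {−4, ..., 4}. For each x_0, f_y(x_0, y) is a polynomial in y; find its integer roots y ∈ {−4, ..., 4}, then test f_x and f at those candidates.
  x = -4: f_y(-4, y) = 3*y**2 - 4*y + 1; vanishes at y ∈ {1}. (-4, 1): f_x = -24 ≠ 0.
  x = -3: f_y(-3, y) = 3*y**2 - 4*y + 1; vanishes at y ∈ {1}. (-3, 1): f_x = -6 ≠ 0.
  x = -2: f_y(-2, y) = 3*y**2 - 4*y + 1; vanishes at y ∈ {1}. (-2, 1): f_x = 0, f = 0 — SINGULAR.
  x = -1: f_y(-1, y) = 3*y**2 - 4*y + 1; vanishes at y ∈ {1}. (-1, 1): f_x = -6 ≠ 0.
  x = 0: f_y(0, y) = 3*y**2 - 4*y + 1; vanishes at y ∈ {1}. (0, 1): f_x = -24 ≠ 0.
  x = 1: f_y(1, y) = 3*y**2 - 4*y + 1; vanishes at y ∈ {1}. (1, 1): f_x = -54 ≠ 0.
  x = 2: f_y(2, y) = 3*y**2 - 4*y + 1; vanishes at y ∈ {1}. (2, 1): f_x = -96 ≠ 0.
  x = 3: f_y(3, y) = 3*y**2 - 4*y + 1; vanishes at y ∈ {1}. (3, 1): f_x = -150 ≠ 0.
  x = 4: f_y(4, y) = 3*y**2 - 4*y + 1; vanishes at y ∈ {1}. (4, 1): f_x = -216 ≠ 0.
Only singular point on the grid: (-2, 1).
Classify: substitute x = -2 + u, y = 1 + v and expand: f = -2*u**3 + v**3 + v**2.
No constant or linear terms (consistent with a singular point). Quadratic part: v**2. Cubic part: -2*u**3 + v**3.
The quadratic part v**2 is a perfect square, so there is a single (double) tangent line v = 0, i.e. y = 1. Restricting the cubic part to that line (v = 0) leaves -2*u**3 ≠ 0, so f is not divisible by v and the branch is v² ≈ 2*u**3 to lowest order — this is a cusp.
Classification: cusp.


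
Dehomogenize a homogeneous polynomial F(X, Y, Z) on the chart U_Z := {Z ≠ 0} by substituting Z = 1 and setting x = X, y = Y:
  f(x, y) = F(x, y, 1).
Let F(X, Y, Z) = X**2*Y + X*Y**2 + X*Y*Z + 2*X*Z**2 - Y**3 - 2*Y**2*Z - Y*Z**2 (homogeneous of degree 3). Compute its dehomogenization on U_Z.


f(x, y) = x**2*y + x*y**2 + x*y + 2*x - y**3 - 2*y**2 - y

On U_Z we set Z = 1. Each monomial c·X^i·Y^j·Z^k in F becomes c·x^i·y^j·1^k = c·x^i·y^j.
Substituting Z = 1: F(X, Y, 1) = x**2*y + x*y**2 + x*y + 2*x - y**3 - 2*y**2 - y.
Note: deg(f) ≤ deg(F) = 3; strict inequality happens when F is divisible by Z (lost terms).


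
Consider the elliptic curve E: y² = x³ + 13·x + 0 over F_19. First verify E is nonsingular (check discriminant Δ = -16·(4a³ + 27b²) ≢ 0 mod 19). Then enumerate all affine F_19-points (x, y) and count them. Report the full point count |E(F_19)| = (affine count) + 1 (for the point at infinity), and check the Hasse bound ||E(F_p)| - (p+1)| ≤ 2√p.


Affine points = {(0, 0), (3, 3), (3, 16), (5, 0), (6, 3), (6, 16), (7, 4), (7, 15), (10, 3), (10, 16), (11, 7), (11, 12), (14, 0), (15, 6), (15, 13), (17, 2), (17, 17), (18, 9), (18, 10)}; affine count = 19; |E(F_19)| = 20.

Discriminant check: Δ ∝ 4a³ + 27b² = 4·13³ + 27·0² = 4·2197 + 27·0 ≡ 10 (mod 19). Nonzero ⇒ E is nonsingular.
For each x ∈ F_19, compute rhs = x³ + 13·x + 0 mod 19, then count y ∈ F_19 with y² ≡ rhs.
  x = 0: rhs = 0, matching y values: 0 (1 points).
  x = 1: rhs = 14, matching y values: none (0 points).
  x = 2: rhs = 15, matching y values: none (0 points).
  x = 3: rhs = 9, matching y values: 3, 16 (2 points).
  x = 4: rhs = 2, matching y values: none (0 points).
  x = 5: rhs = 0, matching y values: 0 (1 points).
  x = 6: rhs = 9, matching y values: 3, 16 (2 points).
  x = 7: rhs = 16, matching y values: 4, 15 (2 points).
  x = 8: rhs = 8, matching y values: none (0 points).
  x = 9: rhs = 10, matching y values: none (0 points).
  x = 10: rhs = 9, matching y values: 3, 16 (2 points).
  x = 11: rhs = 11, matching y values: 7, 12 (2 points).
  x = 12: rhs = 3, matching y values: none (0 points).
  x = 13: rhs = 10, matching y values: none (0 points).
  x = 14: rhs = 0, matching y values: 0 (1 points).
  x = 15: rhs = 17, matching y values: 6, 13 (2 points).
  x = 16: rhs = 10, matching y values: none (0 points).
  x = 17: rhs = 4, matching y values: 2, 17 (2 points).
  x = 18: rhs = 5, matching y values: 9, 10 (2 points).
Total affine count: 19.
Full point count |E(F_19)| = 19 + 1 = 20.
Hasse bound: |20 − (19+1)| = |0| = 0 ≤ 2√19 ≈ 8.7178 ✓.


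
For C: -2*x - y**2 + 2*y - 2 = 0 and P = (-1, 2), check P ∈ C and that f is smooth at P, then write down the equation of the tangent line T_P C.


Tangent line at P: -2*x - 2*y + 2 = 0.

Step 1: f(-1, 2) = 0, so P lies on C.
Step 2: partial derivatives
  f_x(x, y) = -2, f_y(x, y) = 2 - 2*y.
  f_x(P) = -2, f_y(P) = -2 (gradient nonzero, so P is smooth).
Step 3: tangent line at P: -2·(x − -1) + -2·(y − 2) = 0.
Expanding: -2*x - 2*y + 2 = 0.


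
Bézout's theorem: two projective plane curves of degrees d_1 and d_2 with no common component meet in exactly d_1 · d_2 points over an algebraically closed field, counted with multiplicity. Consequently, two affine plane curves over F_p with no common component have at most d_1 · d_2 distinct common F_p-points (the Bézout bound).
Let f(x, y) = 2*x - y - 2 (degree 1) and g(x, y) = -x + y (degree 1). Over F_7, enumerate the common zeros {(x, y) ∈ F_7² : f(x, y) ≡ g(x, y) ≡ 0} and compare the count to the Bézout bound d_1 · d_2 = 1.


Common zeros: {(2, 2)}; count = 1; Bézout bound = 1.

deg(f) = 1, deg(g) = 1, so Bézout bound = 1.
Scan x ∈ F_7. For each x, list the y ∈ F_7 with f(x, y) ≡ 0 and those with g(x, y) ≡ 0 (mod 7); the common zeros in that column are the intersection.
  x = 0: f ≡ 0 at y ∈ {5}; g ≡ 0 at y ∈ {0}; common: ∅.
  x = 1: f ≡ 0 at y ∈ {0}; g ≡ 0 at y ∈ {1}; common: ∅.
  x = 2: f ≡ 0 at y ∈ {2}; g ≡ 0 at y ∈ {2}; common: {2}.
  x = 3: f ≡ 0 at y ∈ {4}; g ≡ 0 at y ∈ {3}; common: ∅.
  x = 4: f ≡ 0 at y ∈ {6}; g ≡ 0 at y ∈ {4}; common: ∅.
  x = 5: f ≡ 0 at y ∈ {1}; g ≡ 0 at y ∈ {5}; common: ∅.
  x = 6: f ≡ 0 at y ∈ {3}; g ≡ 0 at y ∈ {6}; common: ∅.
Collecting: common zeros = {(2, 2)}, so the count is 1.
Comparison with the Bézout bound: 1 ≤ 1 = deg(f)·deg(g), as expected for curves with no common component (the bound is attained).


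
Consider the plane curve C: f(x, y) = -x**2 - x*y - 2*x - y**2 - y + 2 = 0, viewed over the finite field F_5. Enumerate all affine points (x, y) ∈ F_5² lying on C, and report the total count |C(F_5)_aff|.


Affine F_5-points: {(0, 1), (0, 3), (1, 4), (2, 1), (3, 2), (3, 4)}; count = 6.

For each of the 25 pairs (x, y) ∈ F_5², evaluate f(x, y) mod 5. Record the zeros.
  x = 0: [0↦2, 1↦0, 2↦1, 3↦0, 4↦2]  zeros at y ∈ {1, 3}
  x = 1: [0↦4, 1↦1, 2↦1, 3↦4, 4↦0]  zeros at y ∈ {4}
  x = 2: [0↦4, 1↦0, 2↦4, 3↦1, 4↦1]  zeros at y ∈ {1}
  x = 3: [0↦2, 1↦2, 2↦0, 3↦1, 4↦0]  zeros at y ∈ {2, 4}
  x = 4: [0↦3, 1↦2, 2↦4, 3↦4, 4↦2]  zeros at y ∈ ∅
Collecting zeros: affine points = {(0, 1), (0, 3), (1, 4), (2, 1), (3, 2), (3, 4)}.
Total count |C(F_5)_aff| = 6.
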